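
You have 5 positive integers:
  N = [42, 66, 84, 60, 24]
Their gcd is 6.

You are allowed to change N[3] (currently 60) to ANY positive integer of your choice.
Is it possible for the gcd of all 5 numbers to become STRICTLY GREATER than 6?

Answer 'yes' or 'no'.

Current gcd = 6
gcd of all OTHER numbers (without N[3]=60): gcd([42, 66, 84, 24]) = 6
The new gcd after any change is gcd(6, new_value).
This can be at most 6.
Since 6 = old gcd 6, the gcd can only stay the same or decrease.

Answer: no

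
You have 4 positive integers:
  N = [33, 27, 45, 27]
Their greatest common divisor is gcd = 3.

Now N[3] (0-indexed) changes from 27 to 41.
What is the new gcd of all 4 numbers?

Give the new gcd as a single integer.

Answer: 1

Derivation:
Numbers: [33, 27, 45, 27], gcd = 3
Change: index 3, 27 -> 41
gcd of the OTHER numbers (without index 3): gcd([33, 27, 45]) = 3
New gcd = gcd(g_others, new_val) = gcd(3, 41) = 1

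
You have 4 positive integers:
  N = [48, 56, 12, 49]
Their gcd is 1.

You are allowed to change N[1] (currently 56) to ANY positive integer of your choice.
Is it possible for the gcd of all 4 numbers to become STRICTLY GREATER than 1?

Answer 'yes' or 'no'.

Answer: no

Derivation:
Current gcd = 1
gcd of all OTHER numbers (without N[1]=56): gcd([48, 12, 49]) = 1
The new gcd after any change is gcd(1, new_value).
This can be at most 1.
Since 1 = old gcd 1, the gcd can only stay the same or decrease.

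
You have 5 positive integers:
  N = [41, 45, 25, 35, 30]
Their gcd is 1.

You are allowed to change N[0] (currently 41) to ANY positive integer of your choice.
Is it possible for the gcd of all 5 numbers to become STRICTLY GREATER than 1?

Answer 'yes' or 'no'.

Answer: yes

Derivation:
Current gcd = 1
gcd of all OTHER numbers (without N[0]=41): gcd([45, 25, 35, 30]) = 5
The new gcd after any change is gcd(5, new_value).
This can be at most 5.
Since 5 > old gcd 1, the gcd CAN increase (e.g., set N[0] = 5).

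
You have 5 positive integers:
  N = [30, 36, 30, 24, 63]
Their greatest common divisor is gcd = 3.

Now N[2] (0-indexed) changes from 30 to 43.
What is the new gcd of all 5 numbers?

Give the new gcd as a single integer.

Numbers: [30, 36, 30, 24, 63], gcd = 3
Change: index 2, 30 -> 43
gcd of the OTHER numbers (without index 2): gcd([30, 36, 24, 63]) = 3
New gcd = gcd(g_others, new_val) = gcd(3, 43) = 1

Answer: 1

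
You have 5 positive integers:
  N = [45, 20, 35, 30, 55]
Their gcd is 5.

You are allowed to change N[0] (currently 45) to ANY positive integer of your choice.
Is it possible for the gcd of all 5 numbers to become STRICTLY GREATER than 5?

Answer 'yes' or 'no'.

Current gcd = 5
gcd of all OTHER numbers (without N[0]=45): gcd([20, 35, 30, 55]) = 5
The new gcd after any change is gcd(5, new_value).
This can be at most 5.
Since 5 = old gcd 5, the gcd can only stay the same or decrease.

Answer: no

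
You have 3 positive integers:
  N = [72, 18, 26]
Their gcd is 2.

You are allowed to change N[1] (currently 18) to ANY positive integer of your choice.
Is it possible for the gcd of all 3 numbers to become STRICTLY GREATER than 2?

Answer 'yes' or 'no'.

Answer: no

Derivation:
Current gcd = 2
gcd of all OTHER numbers (without N[1]=18): gcd([72, 26]) = 2
The new gcd after any change is gcd(2, new_value).
This can be at most 2.
Since 2 = old gcd 2, the gcd can only stay the same or decrease.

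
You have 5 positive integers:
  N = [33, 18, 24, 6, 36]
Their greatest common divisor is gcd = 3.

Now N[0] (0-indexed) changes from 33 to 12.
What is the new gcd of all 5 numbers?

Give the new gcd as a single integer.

Answer: 6

Derivation:
Numbers: [33, 18, 24, 6, 36], gcd = 3
Change: index 0, 33 -> 12
gcd of the OTHER numbers (without index 0): gcd([18, 24, 6, 36]) = 6
New gcd = gcd(g_others, new_val) = gcd(6, 12) = 6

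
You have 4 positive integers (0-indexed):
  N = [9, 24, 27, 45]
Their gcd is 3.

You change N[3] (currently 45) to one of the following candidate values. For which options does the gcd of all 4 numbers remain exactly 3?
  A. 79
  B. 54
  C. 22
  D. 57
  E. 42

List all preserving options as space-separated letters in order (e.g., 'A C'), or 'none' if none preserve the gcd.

Answer: B D E

Derivation:
Old gcd = 3; gcd of others (without N[3]) = 3
New gcd for candidate v: gcd(3, v). Preserves old gcd iff gcd(3, v) = 3.
  Option A: v=79, gcd(3,79)=1 -> changes
  Option B: v=54, gcd(3,54)=3 -> preserves
  Option C: v=22, gcd(3,22)=1 -> changes
  Option D: v=57, gcd(3,57)=3 -> preserves
  Option E: v=42, gcd(3,42)=3 -> preserves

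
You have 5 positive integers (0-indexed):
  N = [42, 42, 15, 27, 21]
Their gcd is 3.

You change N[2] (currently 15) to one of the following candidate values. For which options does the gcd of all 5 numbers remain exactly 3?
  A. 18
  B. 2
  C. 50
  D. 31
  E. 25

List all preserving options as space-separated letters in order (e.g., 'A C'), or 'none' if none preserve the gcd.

Old gcd = 3; gcd of others (without N[2]) = 3
New gcd for candidate v: gcd(3, v). Preserves old gcd iff gcd(3, v) = 3.
  Option A: v=18, gcd(3,18)=3 -> preserves
  Option B: v=2, gcd(3,2)=1 -> changes
  Option C: v=50, gcd(3,50)=1 -> changes
  Option D: v=31, gcd(3,31)=1 -> changes
  Option E: v=25, gcd(3,25)=1 -> changes

Answer: A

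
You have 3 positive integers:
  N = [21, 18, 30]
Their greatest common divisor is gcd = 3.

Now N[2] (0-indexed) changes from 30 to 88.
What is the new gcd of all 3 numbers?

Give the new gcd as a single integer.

Numbers: [21, 18, 30], gcd = 3
Change: index 2, 30 -> 88
gcd of the OTHER numbers (without index 2): gcd([21, 18]) = 3
New gcd = gcd(g_others, new_val) = gcd(3, 88) = 1

Answer: 1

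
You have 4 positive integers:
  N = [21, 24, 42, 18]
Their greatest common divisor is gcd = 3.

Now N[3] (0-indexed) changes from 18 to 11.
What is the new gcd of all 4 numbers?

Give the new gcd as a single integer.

Answer: 1

Derivation:
Numbers: [21, 24, 42, 18], gcd = 3
Change: index 3, 18 -> 11
gcd of the OTHER numbers (without index 3): gcd([21, 24, 42]) = 3
New gcd = gcd(g_others, new_val) = gcd(3, 11) = 1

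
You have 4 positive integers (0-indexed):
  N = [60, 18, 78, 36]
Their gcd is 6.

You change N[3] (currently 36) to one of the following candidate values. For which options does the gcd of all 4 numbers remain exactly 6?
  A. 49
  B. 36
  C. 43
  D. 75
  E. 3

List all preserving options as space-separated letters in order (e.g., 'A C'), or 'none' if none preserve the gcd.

Answer: B

Derivation:
Old gcd = 6; gcd of others (without N[3]) = 6
New gcd for candidate v: gcd(6, v). Preserves old gcd iff gcd(6, v) = 6.
  Option A: v=49, gcd(6,49)=1 -> changes
  Option B: v=36, gcd(6,36)=6 -> preserves
  Option C: v=43, gcd(6,43)=1 -> changes
  Option D: v=75, gcd(6,75)=3 -> changes
  Option E: v=3, gcd(6,3)=3 -> changes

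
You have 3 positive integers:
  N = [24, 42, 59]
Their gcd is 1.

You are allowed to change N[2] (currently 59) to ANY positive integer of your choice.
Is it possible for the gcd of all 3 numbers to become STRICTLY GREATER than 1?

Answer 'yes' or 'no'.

Answer: yes

Derivation:
Current gcd = 1
gcd of all OTHER numbers (without N[2]=59): gcd([24, 42]) = 6
The new gcd after any change is gcd(6, new_value).
This can be at most 6.
Since 6 > old gcd 1, the gcd CAN increase (e.g., set N[2] = 6).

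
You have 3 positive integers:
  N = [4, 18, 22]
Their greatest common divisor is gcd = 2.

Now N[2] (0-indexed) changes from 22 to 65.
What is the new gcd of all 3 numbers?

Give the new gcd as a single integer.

Answer: 1

Derivation:
Numbers: [4, 18, 22], gcd = 2
Change: index 2, 22 -> 65
gcd of the OTHER numbers (without index 2): gcd([4, 18]) = 2
New gcd = gcd(g_others, new_val) = gcd(2, 65) = 1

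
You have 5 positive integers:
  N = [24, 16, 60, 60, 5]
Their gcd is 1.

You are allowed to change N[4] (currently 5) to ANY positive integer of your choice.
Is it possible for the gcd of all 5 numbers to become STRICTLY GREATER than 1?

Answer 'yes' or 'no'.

Current gcd = 1
gcd of all OTHER numbers (without N[4]=5): gcd([24, 16, 60, 60]) = 4
The new gcd after any change is gcd(4, new_value).
This can be at most 4.
Since 4 > old gcd 1, the gcd CAN increase (e.g., set N[4] = 4).

Answer: yes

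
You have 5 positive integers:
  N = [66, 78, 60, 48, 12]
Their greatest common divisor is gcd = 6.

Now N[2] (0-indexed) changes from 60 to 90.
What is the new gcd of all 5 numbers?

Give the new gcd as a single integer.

Answer: 6

Derivation:
Numbers: [66, 78, 60, 48, 12], gcd = 6
Change: index 2, 60 -> 90
gcd of the OTHER numbers (without index 2): gcd([66, 78, 48, 12]) = 6
New gcd = gcd(g_others, new_val) = gcd(6, 90) = 6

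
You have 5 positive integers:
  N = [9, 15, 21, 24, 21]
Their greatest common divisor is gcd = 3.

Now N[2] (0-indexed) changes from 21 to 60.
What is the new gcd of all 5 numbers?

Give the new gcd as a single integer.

Numbers: [9, 15, 21, 24, 21], gcd = 3
Change: index 2, 21 -> 60
gcd of the OTHER numbers (without index 2): gcd([9, 15, 24, 21]) = 3
New gcd = gcd(g_others, new_val) = gcd(3, 60) = 3

Answer: 3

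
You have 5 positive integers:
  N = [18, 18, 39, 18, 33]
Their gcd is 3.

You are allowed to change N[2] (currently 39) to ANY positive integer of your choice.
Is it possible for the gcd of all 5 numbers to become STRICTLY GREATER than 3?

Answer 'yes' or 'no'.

Current gcd = 3
gcd of all OTHER numbers (without N[2]=39): gcd([18, 18, 18, 33]) = 3
The new gcd after any change is gcd(3, new_value).
This can be at most 3.
Since 3 = old gcd 3, the gcd can only stay the same or decrease.

Answer: no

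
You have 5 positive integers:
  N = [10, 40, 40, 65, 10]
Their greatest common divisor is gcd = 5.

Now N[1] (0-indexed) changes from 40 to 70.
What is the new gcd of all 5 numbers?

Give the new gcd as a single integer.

Answer: 5

Derivation:
Numbers: [10, 40, 40, 65, 10], gcd = 5
Change: index 1, 40 -> 70
gcd of the OTHER numbers (without index 1): gcd([10, 40, 65, 10]) = 5
New gcd = gcd(g_others, new_val) = gcd(5, 70) = 5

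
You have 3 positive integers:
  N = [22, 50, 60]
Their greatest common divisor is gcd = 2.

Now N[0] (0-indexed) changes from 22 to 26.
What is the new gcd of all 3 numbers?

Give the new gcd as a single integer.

Numbers: [22, 50, 60], gcd = 2
Change: index 0, 22 -> 26
gcd of the OTHER numbers (without index 0): gcd([50, 60]) = 10
New gcd = gcd(g_others, new_val) = gcd(10, 26) = 2

Answer: 2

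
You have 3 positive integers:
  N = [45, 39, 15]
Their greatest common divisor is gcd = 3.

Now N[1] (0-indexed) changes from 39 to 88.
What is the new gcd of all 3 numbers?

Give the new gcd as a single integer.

Answer: 1

Derivation:
Numbers: [45, 39, 15], gcd = 3
Change: index 1, 39 -> 88
gcd of the OTHER numbers (without index 1): gcd([45, 15]) = 15
New gcd = gcd(g_others, new_val) = gcd(15, 88) = 1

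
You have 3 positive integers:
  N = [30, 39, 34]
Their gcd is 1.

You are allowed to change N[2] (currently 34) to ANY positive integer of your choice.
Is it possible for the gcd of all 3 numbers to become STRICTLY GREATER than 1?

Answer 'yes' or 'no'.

Answer: yes

Derivation:
Current gcd = 1
gcd of all OTHER numbers (without N[2]=34): gcd([30, 39]) = 3
The new gcd after any change is gcd(3, new_value).
This can be at most 3.
Since 3 > old gcd 1, the gcd CAN increase (e.g., set N[2] = 3).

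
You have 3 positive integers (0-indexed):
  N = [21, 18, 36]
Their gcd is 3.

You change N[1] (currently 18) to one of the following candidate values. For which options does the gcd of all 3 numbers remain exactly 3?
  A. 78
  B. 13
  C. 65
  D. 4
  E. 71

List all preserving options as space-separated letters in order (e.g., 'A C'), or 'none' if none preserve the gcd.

Answer: A

Derivation:
Old gcd = 3; gcd of others (without N[1]) = 3
New gcd for candidate v: gcd(3, v). Preserves old gcd iff gcd(3, v) = 3.
  Option A: v=78, gcd(3,78)=3 -> preserves
  Option B: v=13, gcd(3,13)=1 -> changes
  Option C: v=65, gcd(3,65)=1 -> changes
  Option D: v=4, gcd(3,4)=1 -> changes
  Option E: v=71, gcd(3,71)=1 -> changes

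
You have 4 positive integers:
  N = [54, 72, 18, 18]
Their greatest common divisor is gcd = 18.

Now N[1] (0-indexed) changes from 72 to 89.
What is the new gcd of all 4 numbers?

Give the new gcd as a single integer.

Answer: 1

Derivation:
Numbers: [54, 72, 18, 18], gcd = 18
Change: index 1, 72 -> 89
gcd of the OTHER numbers (without index 1): gcd([54, 18, 18]) = 18
New gcd = gcd(g_others, new_val) = gcd(18, 89) = 1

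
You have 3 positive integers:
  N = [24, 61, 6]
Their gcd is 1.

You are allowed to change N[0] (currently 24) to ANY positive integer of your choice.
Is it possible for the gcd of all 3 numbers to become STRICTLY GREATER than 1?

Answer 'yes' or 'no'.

Answer: no

Derivation:
Current gcd = 1
gcd of all OTHER numbers (without N[0]=24): gcd([61, 6]) = 1
The new gcd after any change is gcd(1, new_value).
This can be at most 1.
Since 1 = old gcd 1, the gcd can only stay the same or decrease.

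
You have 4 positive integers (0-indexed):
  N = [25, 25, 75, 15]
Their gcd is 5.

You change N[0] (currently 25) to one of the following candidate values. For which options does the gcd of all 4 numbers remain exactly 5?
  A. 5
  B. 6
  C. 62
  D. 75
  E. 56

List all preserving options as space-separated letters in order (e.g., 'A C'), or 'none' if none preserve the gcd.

Old gcd = 5; gcd of others (without N[0]) = 5
New gcd for candidate v: gcd(5, v). Preserves old gcd iff gcd(5, v) = 5.
  Option A: v=5, gcd(5,5)=5 -> preserves
  Option B: v=6, gcd(5,6)=1 -> changes
  Option C: v=62, gcd(5,62)=1 -> changes
  Option D: v=75, gcd(5,75)=5 -> preserves
  Option E: v=56, gcd(5,56)=1 -> changes

Answer: A D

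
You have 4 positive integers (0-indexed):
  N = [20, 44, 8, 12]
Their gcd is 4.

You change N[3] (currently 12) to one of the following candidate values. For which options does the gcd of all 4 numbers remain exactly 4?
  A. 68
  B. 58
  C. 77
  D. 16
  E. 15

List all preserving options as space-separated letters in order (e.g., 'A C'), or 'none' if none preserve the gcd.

Old gcd = 4; gcd of others (without N[3]) = 4
New gcd for candidate v: gcd(4, v). Preserves old gcd iff gcd(4, v) = 4.
  Option A: v=68, gcd(4,68)=4 -> preserves
  Option B: v=58, gcd(4,58)=2 -> changes
  Option C: v=77, gcd(4,77)=1 -> changes
  Option D: v=16, gcd(4,16)=4 -> preserves
  Option E: v=15, gcd(4,15)=1 -> changes

Answer: A D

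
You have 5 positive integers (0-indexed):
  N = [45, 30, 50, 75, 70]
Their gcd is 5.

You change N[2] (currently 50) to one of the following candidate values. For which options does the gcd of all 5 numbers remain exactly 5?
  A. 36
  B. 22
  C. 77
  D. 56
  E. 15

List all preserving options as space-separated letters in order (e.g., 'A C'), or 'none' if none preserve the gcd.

Old gcd = 5; gcd of others (without N[2]) = 5
New gcd for candidate v: gcd(5, v). Preserves old gcd iff gcd(5, v) = 5.
  Option A: v=36, gcd(5,36)=1 -> changes
  Option B: v=22, gcd(5,22)=1 -> changes
  Option C: v=77, gcd(5,77)=1 -> changes
  Option D: v=56, gcd(5,56)=1 -> changes
  Option E: v=15, gcd(5,15)=5 -> preserves

Answer: E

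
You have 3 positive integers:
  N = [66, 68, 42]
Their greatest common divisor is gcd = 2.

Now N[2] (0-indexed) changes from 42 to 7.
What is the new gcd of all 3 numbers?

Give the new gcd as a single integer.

Answer: 1

Derivation:
Numbers: [66, 68, 42], gcd = 2
Change: index 2, 42 -> 7
gcd of the OTHER numbers (without index 2): gcd([66, 68]) = 2
New gcd = gcd(g_others, new_val) = gcd(2, 7) = 1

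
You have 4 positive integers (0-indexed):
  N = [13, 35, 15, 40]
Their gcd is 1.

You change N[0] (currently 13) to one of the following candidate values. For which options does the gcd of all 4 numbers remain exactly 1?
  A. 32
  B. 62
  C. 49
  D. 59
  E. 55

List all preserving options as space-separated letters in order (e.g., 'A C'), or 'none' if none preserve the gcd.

Old gcd = 1; gcd of others (without N[0]) = 5
New gcd for candidate v: gcd(5, v). Preserves old gcd iff gcd(5, v) = 1.
  Option A: v=32, gcd(5,32)=1 -> preserves
  Option B: v=62, gcd(5,62)=1 -> preserves
  Option C: v=49, gcd(5,49)=1 -> preserves
  Option D: v=59, gcd(5,59)=1 -> preserves
  Option E: v=55, gcd(5,55)=5 -> changes

Answer: A B C D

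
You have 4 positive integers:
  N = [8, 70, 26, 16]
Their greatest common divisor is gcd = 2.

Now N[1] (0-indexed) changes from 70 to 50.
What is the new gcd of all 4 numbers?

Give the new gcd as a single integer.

Answer: 2

Derivation:
Numbers: [8, 70, 26, 16], gcd = 2
Change: index 1, 70 -> 50
gcd of the OTHER numbers (without index 1): gcd([8, 26, 16]) = 2
New gcd = gcd(g_others, new_val) = gcd(2, 50) = 2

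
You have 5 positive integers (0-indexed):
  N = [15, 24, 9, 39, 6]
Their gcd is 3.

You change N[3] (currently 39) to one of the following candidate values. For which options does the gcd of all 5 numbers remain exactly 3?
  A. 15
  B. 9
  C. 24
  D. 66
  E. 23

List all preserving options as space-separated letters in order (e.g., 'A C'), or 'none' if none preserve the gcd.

Old gcd = 3; gcd of others (without N[3]) = 3
New gcd for candidate v: gcd(3, v). Preserves old gcd iff gcd(3, v) = 3.
  Option A: v=15, gcd(3,15)=3 -> preserves
  Option B: v=9, gcd(3,9)=3 -> preserves
  Option C: v=24, gcd(3,24)=3 -> preserves
  Option D: v=66, gcd(3,66)=3 -> preserves
  Option E: v=23, gcd(3,23)=1 -> changes

Answer: A B C D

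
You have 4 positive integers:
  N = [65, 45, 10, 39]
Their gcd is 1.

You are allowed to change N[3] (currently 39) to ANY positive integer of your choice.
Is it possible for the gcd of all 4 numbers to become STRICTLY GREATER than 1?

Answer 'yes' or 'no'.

Current gcd = 1
gcd of all OTHER numbers (without N[3]=39): gcd([65, 45, 10]) = 5
The new gcd after any change is gcd(5, new_value).
This can be at most 5.
Since 5 > old gcd 1, the gcd CAN increase (e.g., set N[3] = 5).

Answer: yes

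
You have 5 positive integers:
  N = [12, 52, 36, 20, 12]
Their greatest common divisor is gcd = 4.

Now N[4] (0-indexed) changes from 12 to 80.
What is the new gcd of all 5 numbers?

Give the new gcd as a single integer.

Answer: 4

Derivation:
Numbers: [12, 52, 36, 20, 12], gcd = 4
Change: index 4, 12 -> 80
gcd of the OTHER numbers (without index 4): gcd([12, 52, 36, 20]) = 4
New gcd = gcd(g_others, new_val) = gcd(4, 80) = 4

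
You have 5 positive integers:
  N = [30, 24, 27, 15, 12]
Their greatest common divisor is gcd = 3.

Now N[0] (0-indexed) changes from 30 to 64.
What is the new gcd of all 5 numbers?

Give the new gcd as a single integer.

Numbers: [30, 24, 27, 15, 12], gcd = 3
Change: index 0, 30 -> 64
gcd of the OTHER numbers (without index 0): gcd([24, 27, 15, 12]) = 3
New gcd = gcd(g_others, new_val) = gcd(3, 64) = 1

Answer: 1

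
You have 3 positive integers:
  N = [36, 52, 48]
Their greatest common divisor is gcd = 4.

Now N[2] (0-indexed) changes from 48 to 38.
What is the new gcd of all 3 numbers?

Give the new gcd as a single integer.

Answer: 2

Derivation:
Numbers: [36, 52, 48], gcd = 4
Change: index 2, 48 -> 38
gcd of the OTHER numbers (without index 2): gcd([36, 52]) = 4
New gcd = gcd(g_others, new_val) = gcd(4, 38) = 2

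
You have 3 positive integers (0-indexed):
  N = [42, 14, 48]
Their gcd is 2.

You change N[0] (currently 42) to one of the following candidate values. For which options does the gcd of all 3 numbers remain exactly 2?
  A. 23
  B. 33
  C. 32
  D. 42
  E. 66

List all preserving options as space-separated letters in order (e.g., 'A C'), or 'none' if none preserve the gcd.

Old gcd = 2; gcd of others (without N[0]) = 2
New gcd for candidate v: gcd(2, v). Preserves old gcd iff gcd(2, v) = 2.
  Option A: v=23, gcd(2,23)=1 -> changes
  Option B: v=33, gcd(2,33)=1 -> changes
  Option C: v=32, gcd(2,32)=2 -> preserves
  Option D: v=42, gcd(2,42)=2 -> preserves
  Option E: v=66, gcd(2,66)=2 -> preserves

Answer: C D E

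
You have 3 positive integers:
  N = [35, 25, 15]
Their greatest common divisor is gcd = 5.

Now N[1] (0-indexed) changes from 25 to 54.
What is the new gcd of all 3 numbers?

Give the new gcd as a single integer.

Numbers: [35, 25, 15], gcd = 5
Change: index 1, 25 -> 54
gcd of the OTHER numbers (without index 1): gcd([35, 15]) = 5
New gcd = gcd(g_others, new_val) = gcd(5, 54) = 1

Answer: 1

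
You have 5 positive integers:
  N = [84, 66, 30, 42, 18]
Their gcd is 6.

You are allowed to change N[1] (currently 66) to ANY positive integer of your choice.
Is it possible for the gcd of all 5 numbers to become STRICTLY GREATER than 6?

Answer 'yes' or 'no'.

Current gcd = 6
gcd of all OTHER numbers (without N[1]=66): gcd([84, 30, 42, 18]) = 6
The new gcd after any change is gcd(6, new_value).
This can be at most 6.
Since 6 = old gcd 6, the gcd can only stay the same or decrease.

Answer: no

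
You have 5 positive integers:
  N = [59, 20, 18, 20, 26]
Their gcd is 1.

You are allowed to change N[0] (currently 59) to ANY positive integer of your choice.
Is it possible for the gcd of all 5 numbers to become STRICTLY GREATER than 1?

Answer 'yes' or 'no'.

Current gcd = 1
gcd of all OTHER numbers (without N[0]=59): gcd([20, 18, 20, 26]) = 2
The new gcd after any change is gcd(2, new_value).
This can be at most 2.
Since 2 > old gcd 1, the gcd CAN increase (e.g., set N[0] = 2).

Answer: yes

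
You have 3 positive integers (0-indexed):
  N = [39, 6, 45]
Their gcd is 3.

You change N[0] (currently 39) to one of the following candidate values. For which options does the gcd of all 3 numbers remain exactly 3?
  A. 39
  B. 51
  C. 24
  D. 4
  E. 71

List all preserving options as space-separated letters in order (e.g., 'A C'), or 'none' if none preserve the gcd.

Old gcd = 3; gcd of others (without N[0]) = 3
New gcd for candidate v: gcd(3, v). Preserves old gcd iff gcd(3, v) = 3.
  Option A: v=39, gcd(3,39)=3 -> preserves
  Option B: v=51, gcd(3,51)=3 -> preserves
  Option C: v=24, gcd(3,24)=3 -> preserves
  Option D: v=4, gcd(3,4)=1 -> changes
  Option E: v=71, gcd(3,71)=1 -> changes

Answer: A B C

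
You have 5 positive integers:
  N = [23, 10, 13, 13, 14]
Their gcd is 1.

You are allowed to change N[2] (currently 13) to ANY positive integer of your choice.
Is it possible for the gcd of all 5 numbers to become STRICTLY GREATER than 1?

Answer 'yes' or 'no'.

Answer: no

Derivation:
Current gcd = 1
gcd of all OTHER numbers (without N[2]=13): gcd([23, 10, 13, 14]) = 1
The new gcd after any change is gcd(1, new_value).
This can be at most 1.
Since 1 = old gcd 1, the gcd can only stay the same or decrease.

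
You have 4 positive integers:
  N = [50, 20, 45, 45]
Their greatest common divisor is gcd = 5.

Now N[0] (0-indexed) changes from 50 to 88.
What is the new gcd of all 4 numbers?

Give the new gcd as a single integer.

Answer: 1

Derivation:
Numbers: [50, 20, 45, 45], gcd = 5
Change: index 0, 50 -> 88
gcd of the OTHER numbers (without index 0): gcd([20, 45, 45]) = 5
New gcd = gcd(g_others, new_val) = gcd(5, 88) = 1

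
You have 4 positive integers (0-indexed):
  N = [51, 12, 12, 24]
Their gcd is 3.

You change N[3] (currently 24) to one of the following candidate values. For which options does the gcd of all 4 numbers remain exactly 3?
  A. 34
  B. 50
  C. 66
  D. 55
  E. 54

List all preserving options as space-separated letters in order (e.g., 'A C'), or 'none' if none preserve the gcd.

Answer: C E

Derivation:
Old gcd = 3; gcd of others (without N[3]) = 3
New gcd for candidate v: gcd(3, v). Preserves old gcd iff gcd(3, v) = 3.
  Option A: v=34, gcd(3,34)=1 -> changes
  Option B: v=50, gcd(3,50)=1 -> changes
  Option C: v=66, gcd(3,66)=3 -> preserves
  Option D: v=55, gcd(3,55)=1 -> changes
  Option E: v=54, gcd(3,54)=3 -> preserves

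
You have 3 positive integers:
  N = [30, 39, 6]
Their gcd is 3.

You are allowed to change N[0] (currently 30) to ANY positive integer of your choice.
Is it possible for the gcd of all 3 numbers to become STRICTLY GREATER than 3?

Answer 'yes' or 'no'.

Current gcd = 3
gcd of all OTHER numbers (without N[0]=30): gcd([39, 6]) = 3
The new gcd after any change is gcd(3, new_value).
This can be at most 3.
Since 3 = old gcd 3, the gcd can only stay the same or decrease.

Answer: no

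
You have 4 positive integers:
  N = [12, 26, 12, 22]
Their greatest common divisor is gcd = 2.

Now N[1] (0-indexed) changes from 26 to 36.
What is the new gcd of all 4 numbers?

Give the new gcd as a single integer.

Numbers: [12, 26, 12, 22], gcd = 2
Change: index 1, 26 -> 36
gcd of the OTHER numbers (without index 1): gcd([12, 12, 22]) = 2
New gcd = gcd(g_others, new_val) = gcd(2, 36) = 2

Answer: 2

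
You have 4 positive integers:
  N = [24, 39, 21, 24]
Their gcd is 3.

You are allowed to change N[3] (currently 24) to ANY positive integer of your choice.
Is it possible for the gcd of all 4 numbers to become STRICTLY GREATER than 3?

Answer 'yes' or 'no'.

Current gcd = 3
gcd of all OTHER numbers (without N[3]=24): gcd([24, 39, 21]) = 3
The new gcd after any change is gcd(3, new_value).
This can be at most 3.
Since 3 = old gcd 3, the gcd can only stay the same or decrease.

Answer: no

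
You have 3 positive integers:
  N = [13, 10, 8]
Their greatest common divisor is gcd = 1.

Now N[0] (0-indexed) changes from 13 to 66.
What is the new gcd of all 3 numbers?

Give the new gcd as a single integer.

Answer: 2

Derivation:
Numbers: [13, 10, 8], gcd = 1
Change: index 0, 13 -> 66
gcd of the OTHER numbers (without index 0): gcd([10, 8]) = 2
New gcd = gcd(g_others, new_val) = gcd(2, 66) = 2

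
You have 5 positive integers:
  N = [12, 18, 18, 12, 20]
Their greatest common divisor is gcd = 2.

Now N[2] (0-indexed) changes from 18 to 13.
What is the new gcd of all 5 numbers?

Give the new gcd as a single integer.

Answer: 1

Derivation:
Numbers: [12, 18, 18, 12, 20], gcd = 2
Change: index 2, 18 -> 13
gcd of the OTHER numbers (without index 2): gcd([12, 18, 12, 20]) = 2
New gcd = gcd(g_others, new_val) = gcd(2, 13) = 1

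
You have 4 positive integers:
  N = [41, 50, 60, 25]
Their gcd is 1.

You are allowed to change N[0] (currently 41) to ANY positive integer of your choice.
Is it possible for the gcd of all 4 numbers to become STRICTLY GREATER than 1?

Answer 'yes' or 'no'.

Answer: yes

Derivation:
Current gcd = 1
gcd of all OTHER numbers (without N[0]=41): gcd([50, 60, 25]) = 5
The new gcd after any change is gcd(5, new_value).
This can be at most 5.
Since 5 > old gcd 1, the gcd CAN increase (e.g., set N[0] = 5).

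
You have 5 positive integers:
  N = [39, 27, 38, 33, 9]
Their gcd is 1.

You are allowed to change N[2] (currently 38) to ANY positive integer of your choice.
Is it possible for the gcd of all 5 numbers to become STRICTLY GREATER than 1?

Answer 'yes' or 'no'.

Current gcd = 1
gcd of all OTHER numbers (without N[2]=38): gcd([39, 27, 33, 9]) = 3
The new gcd after any change is gcd(3, new_value).
This can be at most 3.
Since 3 > old gcd 1, the gcd CAN increase (e.g., set N[2] = 3).

Answer: yes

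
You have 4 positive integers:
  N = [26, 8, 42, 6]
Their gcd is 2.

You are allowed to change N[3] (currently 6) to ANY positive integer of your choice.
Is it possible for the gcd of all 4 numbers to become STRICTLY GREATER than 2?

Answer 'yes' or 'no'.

Current gcd = 2
gcd of all OTHER numbers (without N[3]=6): gcd([26, 8, 42]) = 2
The new gcd after any change is gcd(2, new_value).
This can be at most 2.
Since 2 = old gcd 2, the gcd can only stay the same or decrease.

Answer: no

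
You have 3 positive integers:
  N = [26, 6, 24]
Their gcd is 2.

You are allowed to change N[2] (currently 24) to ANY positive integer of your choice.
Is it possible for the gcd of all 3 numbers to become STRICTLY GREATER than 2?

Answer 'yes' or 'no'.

Current gcd = 2
gcd of all OTHER numbers (without N[2]=24): gcd([26, 6]) = 2
The new gcd after any change is gcd(2, new_value).
This can be at most 2.
Since 2 = old gcd 2, the gcd can only stay the same or decrease.

Answer: no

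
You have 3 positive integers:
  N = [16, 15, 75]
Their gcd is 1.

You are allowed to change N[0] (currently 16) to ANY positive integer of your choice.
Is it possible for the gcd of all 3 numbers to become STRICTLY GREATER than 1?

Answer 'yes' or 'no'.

Current gcd = 1
gcd of all OTHER numbers (without N[0]=16): gcd([15, 75]) = 15
The new gcd after any change is gcd(15, new_value).
This can be at most 15.
Since 15 > old gcd 1, the gcd CAN increase (e.g., set N[0] = 15).

Answer: yes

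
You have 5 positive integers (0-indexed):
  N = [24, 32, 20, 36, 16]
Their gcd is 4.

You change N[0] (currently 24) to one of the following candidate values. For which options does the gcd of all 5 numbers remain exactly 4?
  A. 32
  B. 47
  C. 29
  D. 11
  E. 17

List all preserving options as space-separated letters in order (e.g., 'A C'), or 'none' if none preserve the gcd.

Answer: A

Derivation:
Old gcd = 4; gcd of others (without N[0]) = 4
New gcd for candidate v: gcd(4, v). Preserves old gcd iff gcd(4, v) = 4.
  Option A: v=32, gcd(4,32)=4 -> preserves
  Option B: v=47, gcd(4,47)=1 -> changes
  Option C: v=29, gcd(4,29)=1 -> changes
  Option D: v=11, gcd(4,11)=1 -> changes
  Option E: v=17, gcd(4,17)=1 -> changes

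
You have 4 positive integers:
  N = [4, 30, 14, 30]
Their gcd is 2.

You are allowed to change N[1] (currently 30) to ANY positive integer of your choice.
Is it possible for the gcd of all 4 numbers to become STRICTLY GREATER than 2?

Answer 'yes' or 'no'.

Answer: no

Derivation:
Current gcd = 2
gcd of all OTHER numbers (without N[1]=30): gcd([4, 14, 30]) = 2
The new gcd after any change is gcd(2, new_value).
This can be at most 2.
Since 2 = old gcd 2, the gcd can only stay the same or decrease.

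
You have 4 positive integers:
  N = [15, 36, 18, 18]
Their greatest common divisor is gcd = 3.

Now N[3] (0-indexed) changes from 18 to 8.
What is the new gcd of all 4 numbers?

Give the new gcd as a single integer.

Answer: 1

Derivation:
Numbers: [15, 36, 18, 18], gcd = 3
Change: index 3, 18 -> 8
gcd of the OTHER numbers (without index 3): gcd([15, 36, 18]) = 3
New gcd = gcd(g_others, new_val) = gcd(3, 8) = 1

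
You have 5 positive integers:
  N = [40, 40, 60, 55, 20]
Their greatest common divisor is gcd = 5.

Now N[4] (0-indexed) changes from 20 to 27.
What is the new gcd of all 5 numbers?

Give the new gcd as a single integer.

Numbers: [40, 40, 60, 55, 20], gcd = 5
Change: index 4, 20 -> 27
gcd of the OTHER numbers (without index 4): gcd([40, 40, 60, 55]) = 5
New gcd = gcd(g_others, new_val) = gcd(5, 27) = 1

Answer: 1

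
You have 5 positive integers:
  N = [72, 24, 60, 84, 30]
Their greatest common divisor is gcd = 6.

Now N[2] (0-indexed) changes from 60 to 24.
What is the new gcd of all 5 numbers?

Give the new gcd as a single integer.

Answer: 6

Derivation:
Numbers: [72, 24, 60, 84, 30], gcd = 6
Change: index 2, 60 -> 24
gcd of the OTHER numbers (without index 2): gcd([72, 24, 84, 30]) = 6
New gcd = gcd(g_others, new_val) = gcd(6, 24) = 6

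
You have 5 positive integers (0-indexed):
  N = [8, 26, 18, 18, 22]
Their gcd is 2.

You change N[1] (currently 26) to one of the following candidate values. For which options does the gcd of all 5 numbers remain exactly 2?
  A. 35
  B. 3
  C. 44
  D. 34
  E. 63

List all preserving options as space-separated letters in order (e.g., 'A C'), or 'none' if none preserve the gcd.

Answer: C D

Derivation:
Old gcd = 2; gcd of others (without N[1]) = 2
New gcd for candidate v: gcd(2, v). Preserves old gcd iff gcd(2, v) = 2.
  Option A: v=35, gcd(2,35)=1 -> changes
  Option B: v=3, gcd(2,3)=1 -> changes
  Option C: v=44, gcd(2,44)=2 -> preserves
  Option D: v=34, gcd(2,34)=2 -> preserves
  Option E: v=63, gcd(2,63)=1 -> changes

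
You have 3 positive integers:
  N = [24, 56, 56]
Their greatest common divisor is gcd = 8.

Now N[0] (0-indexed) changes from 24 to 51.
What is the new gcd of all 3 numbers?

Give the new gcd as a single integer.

Answer: 1

Derivation:
Numbers: [24, 56, 56], gcd = 8
Change: index 0, 24 -> 51
gcd of the OTHER numbers (without index 0): gcd([56, 56]) = 56
New gcd = gcd(g_others, new_val) = gcd(56, 51) = 1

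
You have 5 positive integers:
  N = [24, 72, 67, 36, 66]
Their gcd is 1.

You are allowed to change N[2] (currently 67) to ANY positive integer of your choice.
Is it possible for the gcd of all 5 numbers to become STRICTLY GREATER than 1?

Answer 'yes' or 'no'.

Answer: yes

Derivation:
Current gcd = 1
gcd of all OTHER numbers (without N[2]=67): gcd([24, 72, 36, 66]) = 6
The new gcd after any change is gcd(6, new_value).
This can be at most 6.
Since 6 > old gcd 1, the gcd CAN increase (e.g., set N[2] = 6).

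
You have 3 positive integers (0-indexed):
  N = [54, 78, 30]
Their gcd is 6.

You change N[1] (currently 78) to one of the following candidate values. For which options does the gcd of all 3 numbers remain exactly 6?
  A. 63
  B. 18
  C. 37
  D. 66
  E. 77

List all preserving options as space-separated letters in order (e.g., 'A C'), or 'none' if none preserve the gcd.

Answer: B D

Derivation:
Old gcd = 6; gcd of others (without N[1]) = 6
New gcd for candidate v: gcd(6, v). Preserves old gcd iff gcd(6, v) = 6.
  Option A: v=63, gcd(6,63)=3 -> changes
  Option B: v=18, gcd(6,18)=6 -> preserves
  Option C: v=37, gcd(6,37)=1 -> changes
  Option D: v=66, gcd(6,66)=6 -> preserves
  Option E: v=77, gcd(6,77)=1 -> changes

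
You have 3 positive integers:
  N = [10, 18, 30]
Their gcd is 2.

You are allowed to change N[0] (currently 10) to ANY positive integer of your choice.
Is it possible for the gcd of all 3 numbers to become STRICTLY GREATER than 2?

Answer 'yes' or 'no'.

Current gcd = 2
gcd of all OTHER numbers (without N[0]=10): gcd([18, 30]) = 6
The new gcd after any change is gcd(6, new_value).
This can be at most 6.
Since 6 > old gcd 2, the gcd CAN increase (e.g., set N[0] = 6).

Answer: yes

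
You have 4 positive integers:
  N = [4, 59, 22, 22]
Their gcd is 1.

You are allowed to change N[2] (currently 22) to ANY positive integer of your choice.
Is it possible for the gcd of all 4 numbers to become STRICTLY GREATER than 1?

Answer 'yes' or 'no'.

Answer: no

Derivation:
Current gcd = 1
gcd of all OTHER numbers (without N[2]=22): gcd([4, 59, 22]) = 1
The new gcd after any change is gcd(1, new_value).
This can be at most 1.
Since 1 = old gcd 1, the gcd can only stay the same or decrease.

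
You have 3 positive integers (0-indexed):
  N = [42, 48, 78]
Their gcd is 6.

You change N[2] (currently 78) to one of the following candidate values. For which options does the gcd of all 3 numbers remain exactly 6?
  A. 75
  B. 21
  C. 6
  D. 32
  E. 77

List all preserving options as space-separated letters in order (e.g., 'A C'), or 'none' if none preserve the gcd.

Answer: C

Derivation:
Old gcd = 6; gcd of others (without N[2]) = 6
New gcd for candidate v: gcd(6, v). Preserves old gcd iff gcd(6, v) = 6.
  Option A: v=75, gcd(6,75)=3 -> changes
  Option B: v=21, gcd(6,21)=3 -> changes
  Option C: v=6, gcd(6,6)=6 -> preserves
  Option D: v=32, gcd(6,32)=2 -> changes
  Option E: v=77, gcd(6,77)=1 -> changes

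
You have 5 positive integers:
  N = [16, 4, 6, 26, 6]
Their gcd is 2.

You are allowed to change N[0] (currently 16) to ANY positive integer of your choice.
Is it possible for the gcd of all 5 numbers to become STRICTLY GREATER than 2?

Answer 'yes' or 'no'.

Answer: no

Derivation:
Current gcd = 2
gcd of all OTHER numbers (without N[0]=16): gcd([4, 6, 26, 6]) = 2
The new gcd after any change is gcd(2, new_value).
This can be at most 2.
Since 2 = old gcd 2, the gcd can only stay the same or decrease.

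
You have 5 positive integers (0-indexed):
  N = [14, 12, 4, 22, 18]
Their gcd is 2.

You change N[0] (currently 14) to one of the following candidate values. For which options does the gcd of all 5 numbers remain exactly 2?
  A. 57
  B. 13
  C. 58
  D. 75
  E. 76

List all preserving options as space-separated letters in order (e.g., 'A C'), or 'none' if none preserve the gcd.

Answer: C E

Derivation:
Old gcd = 2; gcd of others (without N[0]) = 2
New gcd for candidate v: gcd(2, v). Preserves old gcd iff gcd(2, v) = 2.
  Option A: v=57, gcd(2,57)=1 -> changes
  Option B: v=13, gcd(2,13)=1 -> changes
  Option C: v=58, gcd(2,58)=2 -> preserves
  Option D: v=75, gcd(2,75)=1 -> changes
  Option E: v=76, gcd(2,76)=2 -> preserves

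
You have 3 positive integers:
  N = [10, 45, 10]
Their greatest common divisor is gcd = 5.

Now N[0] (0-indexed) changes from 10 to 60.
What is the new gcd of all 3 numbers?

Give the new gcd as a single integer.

Answer: 5

Derivation:
Numbers: [10, 45, 10], gcd = 5
Change: index 0, 10 -> 60
gcd of the OTHER numbers (without index 0): gcd([45, 10]) = 5
New gcd = gcd(g_others, new_val) = gcd(5, 60) = 5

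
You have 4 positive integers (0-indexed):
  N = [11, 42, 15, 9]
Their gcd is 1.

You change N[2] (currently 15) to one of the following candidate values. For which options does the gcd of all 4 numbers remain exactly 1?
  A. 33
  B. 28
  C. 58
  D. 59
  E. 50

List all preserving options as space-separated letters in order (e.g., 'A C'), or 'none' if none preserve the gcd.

Old gcd = 1; gcd of others (without N[2]) = 1
New gcd for candidate v: gcd(1, v). Preserves old gcd iff gcd(1, v) = 1.
  Option A: v=33, gcd(1,33)=1 -> preserves
  Option B: v=28, gcd(1,28)=1 -> preserves
  Option C: v=58, gcd(1,58)=1 -> preserves
  Option D: v=59, gcd(1,59)=1 -> preserves
  Option E: v=50, gcd(1,50)=1 -> preserves

Answer: A B C D E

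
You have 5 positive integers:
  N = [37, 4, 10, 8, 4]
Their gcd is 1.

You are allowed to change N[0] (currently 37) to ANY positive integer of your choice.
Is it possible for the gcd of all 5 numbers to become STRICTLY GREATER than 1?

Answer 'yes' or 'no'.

Current gcd = 1
gcd of all OTHER numbers (without N[0]=37): gcd([4, 10, 8, 4]) = 2
The new gcd after any change is gcd(2, new_value).
This can be at most 2.
Since 2 > old gcd 1, the gcd CAN increase (e.g., set N[0] = 2).

Answer: yes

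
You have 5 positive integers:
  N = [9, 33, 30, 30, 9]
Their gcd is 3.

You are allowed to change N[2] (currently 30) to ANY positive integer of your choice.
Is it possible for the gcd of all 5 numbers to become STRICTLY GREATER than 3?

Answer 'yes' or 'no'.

Current gcd = 3
gcd of all OTHER numbers (without N[2]=30): gcd([9, 33, 30, 9]) = 3
The new gcd after any change is gcd(3, new_value).
This can be at most 3.
Since 3 = old gcd 3, the gcd can only stay the same or decrease.

Answer: no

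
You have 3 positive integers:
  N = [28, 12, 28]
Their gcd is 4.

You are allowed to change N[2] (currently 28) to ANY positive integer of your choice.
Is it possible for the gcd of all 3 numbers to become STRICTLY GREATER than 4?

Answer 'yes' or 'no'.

Answer: no

Derivation:
Current gcd = 4
gcd of all OTHER numbers (without N[2]=28): gcd([28, 12]) = 4
The new gcd after any change is gcd(4, new_value).
This can be at most 4.
Since 4 = old gcd 4, the gcd can only stay the same or decrease.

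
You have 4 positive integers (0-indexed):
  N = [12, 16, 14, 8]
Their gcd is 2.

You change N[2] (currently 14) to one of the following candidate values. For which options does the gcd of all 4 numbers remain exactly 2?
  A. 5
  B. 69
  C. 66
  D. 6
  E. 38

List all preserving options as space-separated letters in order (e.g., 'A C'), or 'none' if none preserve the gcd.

Old gcd = 2; gcd of others (without N[2]) = 4
New gcd for candidate v: gcd(4, v). Preserves old gcd iff gcd(4, v) = 2.
  Option A: v=5, gcd(4,5)=1 -> changes
  Option B: v=69, gcd(4,69)=1 -> changes
  Option C: v=66, gcd(4,66)=2 -> preserves
  Option D: v=6, gcd(4,6)=2 -> preserves
  Option E: v=38, gcd(4,38)=2 -> preserves

Answer: C D E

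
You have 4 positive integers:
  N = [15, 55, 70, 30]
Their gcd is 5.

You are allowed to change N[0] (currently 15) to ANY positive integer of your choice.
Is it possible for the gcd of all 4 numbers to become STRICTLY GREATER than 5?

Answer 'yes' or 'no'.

Answer: no

Derivation:
Current gcd = 5
gcd of all OTHER numbers (without N[0]=15): gcd([55, 70, 30]) = 5
The new gcd after any change is gcd(5, new_value).
This can be at most 5.
Since 5 = old gcd 5, the gcd can only stay the same or decrease.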